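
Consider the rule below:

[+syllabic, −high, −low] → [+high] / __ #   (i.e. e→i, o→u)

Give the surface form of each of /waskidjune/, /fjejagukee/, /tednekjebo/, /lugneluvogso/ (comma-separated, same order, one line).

/waskidjune/: /e/ is a mid vowel in word-final position, so it raises to [i]. → [waskidjuni].
/fjejagukee/: /e/ is a mid vowel in word-final position, so it raises to [i]. → [fjejagukei].
/tednekjebo/: /o/ is a mid vowel in word-final position, so it raises to [u]. → [tednekjebu].
/lugneluvogso/: /o/ is a mid vowel in word-final position, so it raises to [u]. → [lugneluvogsu].

waskidjuni, fjejagukei, tednekjebu, lugneluvogsu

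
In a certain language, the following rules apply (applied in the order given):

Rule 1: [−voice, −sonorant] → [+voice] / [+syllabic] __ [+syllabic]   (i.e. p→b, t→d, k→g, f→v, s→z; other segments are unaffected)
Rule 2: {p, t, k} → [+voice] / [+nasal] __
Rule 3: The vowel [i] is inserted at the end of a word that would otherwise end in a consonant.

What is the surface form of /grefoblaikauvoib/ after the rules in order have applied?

grevoblaigauvoibi

Rule 1 (intervocalic voicing): /f/ is a voiceless obstruent between vowels /e/ and /o/, so it voices to [v]. /k/ is a voiceless obstruent between vowels /i/ and /a/, so it voices to [g]. /grefoblaikauvoib/ → grevoblaigauvoib.
Rule 2 (post-nasal voicing): no segment meets the environment; /grevoblaigauvoib/ is unchanged.
Rule 3 (final i-epenthesis): the form ends in the consonant /b/, so [i] is inserted word-finally. /grevoblaigauvoib/ → grevoblaigauvoibi.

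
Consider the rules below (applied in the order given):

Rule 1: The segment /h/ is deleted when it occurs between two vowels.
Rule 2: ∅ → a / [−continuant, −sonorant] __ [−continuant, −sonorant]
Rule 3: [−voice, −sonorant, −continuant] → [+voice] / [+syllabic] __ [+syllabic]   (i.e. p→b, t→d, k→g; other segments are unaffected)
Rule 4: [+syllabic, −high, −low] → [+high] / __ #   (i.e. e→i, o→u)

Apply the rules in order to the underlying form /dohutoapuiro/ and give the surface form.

doudoabuiru

Rule 1 (intervocalic h-deletion): /h/ occurs between vowels /o/ and /u/, so it deletes. /dohutoapuiro/ → doutoapuiro.
Rule 2 (stop-cluster a-epenthesis): no segment meets the environment; /doutoapuiro/ is unchanged.
Rule 3 (intervocalic voicing): /t/ is a voiceless stop between vowels /u/ and /o/, so it voices to [d]. /p/ is a voiceless stop between vowels /a/ and /u/, so it voices to [b]. /doutoapuiro/ → doudoabuiro.
Rule 4 (final vowel raising): /o/ is a mid vowel in word-final position, so it raises to [u]. /doudoabuiro/ → doudoabuiru.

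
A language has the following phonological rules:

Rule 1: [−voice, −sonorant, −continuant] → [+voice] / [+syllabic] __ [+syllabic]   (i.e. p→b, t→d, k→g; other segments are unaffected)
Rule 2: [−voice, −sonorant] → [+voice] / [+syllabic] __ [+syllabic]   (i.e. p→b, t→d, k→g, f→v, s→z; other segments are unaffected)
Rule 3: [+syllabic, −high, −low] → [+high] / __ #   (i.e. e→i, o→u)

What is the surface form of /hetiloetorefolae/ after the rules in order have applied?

Rule 1 (intervocalic voicing): /t/ is a voiceless stop between vowels /e/ and /i/, so it voices to [d]. /t/ is a voiceless stop between vowels /e/ and /o/, so it voices to [d]. /hetiloetorefolae/ → hediloedorefolae.
Rule 2 (intervocalic voicing): /f/ is a voiceless obstruent between vowels /e/ and /o/, so it voices to [v]. /hediloedorefolae/ → hediloedorevolae.
Rule 3 (final vowel raising): /e/ is a mid vowel in word-final position, so it raises to [i]. /hediloedorevolae/ → hediloedorevolai.

hediloedorevolai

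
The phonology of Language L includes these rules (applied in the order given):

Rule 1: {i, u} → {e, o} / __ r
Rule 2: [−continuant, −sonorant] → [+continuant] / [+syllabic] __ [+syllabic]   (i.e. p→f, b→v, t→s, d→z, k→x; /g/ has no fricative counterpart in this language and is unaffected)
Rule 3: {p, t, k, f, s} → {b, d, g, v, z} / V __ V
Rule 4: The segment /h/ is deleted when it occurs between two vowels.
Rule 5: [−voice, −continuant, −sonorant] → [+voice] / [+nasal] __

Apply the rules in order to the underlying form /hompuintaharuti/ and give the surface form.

Rule 1 (pre-rhotic lowering): no segment meets the environment; /hompuintaharuti/ is unchanged.
Rule 2 (intervocalic spirantization): /t/ is a stop between vowels /u/ and /i/, so it spirantizes to the fricative [s]. /hompuintaharuti/ → hompuintaharusi.
Rule 3 (intervocalic voicing): /s/ is a voiceless obstruent between vowels /u/ and /i/, so it voices to [z]. /hompuintaharusi/ → hompuintaharuzi.
Rule 4 (intervocalic h-deletion): /h/ occurs between vowels /a/ and /a/, so it deletes. /hompuintaharuzi/ → hompuintaaruzi.
Rule 5 (post-nasal voicing): /p/ is a voiceless stop immediately after the nasal /m/, so it voices to [b]. /t/ is a voiceless stop immediately after the nasal /n/, so it voices to [d]. /hompuintaaruzi/ → hombuindaaruzi.

hombuindaaruzi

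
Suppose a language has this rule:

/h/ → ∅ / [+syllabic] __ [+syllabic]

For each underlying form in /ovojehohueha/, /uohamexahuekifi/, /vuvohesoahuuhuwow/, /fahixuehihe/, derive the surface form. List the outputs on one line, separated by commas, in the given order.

ovojeouea, uoamexauekifi, vuvoesoauuuwow, faixueie

/ovojehohueha/: /h/ occurs between vowels /e/ and /o/, so it deletes. /h/ occurs between vowels /o/ and /u/, so it deletes. /h/ occurs between vowels /e/ and /a/, so it deletes. → [ovojeouea].
/uohamexahuekifi/: /h/ occurs between vowels /o/ and /a/, so it deletes. /h/ occurs between vowels /a/ and /u/, so it deletes. → [uoamexauekifi].
/vuvohesoahuuhuwow/: /h/ occurs between vowels /o/ and /e/, so it deletes. /h/ occurs between vowels /a/ and /u/, so it deletes. /h/ occurs between vowels /u/ and /u/, so it deletes. → [vuvoesoauuuwow].
/fahixuehihe/: /h/ occurs between vowels /a/ and /i/, so it deletes. /h/ occurs between vowels /e/ and /i/, so it deletes. /h/ occurs between vowels /i/ and /e/, so it deletes. → [faixueie].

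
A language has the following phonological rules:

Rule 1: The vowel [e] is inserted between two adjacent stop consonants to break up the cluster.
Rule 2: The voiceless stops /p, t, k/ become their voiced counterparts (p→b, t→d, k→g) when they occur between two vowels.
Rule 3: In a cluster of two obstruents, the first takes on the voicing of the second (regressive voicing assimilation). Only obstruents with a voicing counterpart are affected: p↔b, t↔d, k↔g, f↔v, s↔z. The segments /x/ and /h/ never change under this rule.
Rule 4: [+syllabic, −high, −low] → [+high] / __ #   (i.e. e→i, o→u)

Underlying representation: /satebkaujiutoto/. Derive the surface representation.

sadebegaujiudodu

Rule 1 (stop-cluster e-epenthesis): /b/ and /k/ form a stop–stop cluster, so [e] is inserted between them. /satebkaujiutoto/ → satebekaujiutoto.
Rule 2 (intervocalic voicing): /t/ is a voiceless stop between vowels /a/ and /e/, so it voices to [d]. /k/ is a voiceless stop between vowels /e/ and /a/, so it voices to [g]. /t/ is a voiceless stop between vowels /u/ and /o/, so it voices to [d]. /t/ is a voiceless stop between vowels /o/ and /o/, so it voices to [d]. /satebekaujiutoto/ → sadebegaujiudodo.
Rule 3 (regressive voicing assimilation): no segment meets the environment; /sadebegaujiudodo/ is unchanged.
Rule 4 (final vowel raising): /o/ is a mid vowel in word-final position, so it raises to [u]. /sadebegaujiudodo/ → sadebegaujiudodu.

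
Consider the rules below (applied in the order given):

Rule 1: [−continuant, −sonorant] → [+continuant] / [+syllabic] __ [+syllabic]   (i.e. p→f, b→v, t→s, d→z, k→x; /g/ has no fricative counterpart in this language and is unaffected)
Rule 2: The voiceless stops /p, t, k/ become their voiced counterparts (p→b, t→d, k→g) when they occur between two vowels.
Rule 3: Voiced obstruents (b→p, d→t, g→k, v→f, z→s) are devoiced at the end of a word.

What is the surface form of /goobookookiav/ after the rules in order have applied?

Rule 1 (intervocalic spirantization): /b/ is a stop between vowels /o/ and /o/, so it spirantizes to the fricative [v]. /k/ is a stop between vowels /o/ and /o/, so it spirantizes to the fricative [x]. /k/ is a stop between vowels /o/ and /i/, so it spirantizes to the fricative [x]. /goobookookiav/ → goovooxooxiav.
Rule 2 (intervocalic voicing): no segment meets the environment; /goovooxooxiav/ is unchanged.
Rule 3 (final devoicing): /v/ is a voiced obstruent in word-final position, so it devoices to [f]. /goovooxooxiav/ → goovooxooxiaf.

goovooxooxiaf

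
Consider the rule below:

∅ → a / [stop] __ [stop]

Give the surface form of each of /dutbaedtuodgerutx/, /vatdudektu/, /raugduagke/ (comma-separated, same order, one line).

/dutbaedtuodgerutx/: /t/ and /b/ form a stop–stop cluster, so [a] is inserted between them. /d/ and /t/ form a stop–stop cluster, so [a] is inserted between them. /d/ and /g/ form a stop–stop cluster, so [a] is inserted between them. → [dutabaedatuodagerutx].
/vatdudektu/: /t/ and /d/ form a stop–stop cluster, so [a] is inserted between them. /k/ and /t/ form a stop–stop cluster, so [a] is inserted between them. → [vatadudekatu].
/raugduagke/: /g/ and /d/ form a stop–stop cluster, so [a] is inserted between them. /g/ and /k/ form a stop–stop cluster, so [a] is inserted between them. → [raugaduagake].

dutabaedatuodagerutx, vatadudekatu, raugaduagake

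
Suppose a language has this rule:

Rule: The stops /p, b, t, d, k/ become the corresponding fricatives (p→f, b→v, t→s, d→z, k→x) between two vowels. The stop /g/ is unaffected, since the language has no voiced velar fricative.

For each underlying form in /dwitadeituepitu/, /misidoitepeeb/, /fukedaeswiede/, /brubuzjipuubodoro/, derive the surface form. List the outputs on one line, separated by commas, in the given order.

/dwitadeituepitu/: /t/ is a stop between vowels /i/ and /a/, so it spirantizes to the fricative [s]. /d/ is a stop between vowels /a/ and /e/, so it spirantizes to the fricative [z]. /t/ is a stop between vowels /i/ and /u/, so it spirantizes to the fricative [s]. /p/ is a stop between vowels /e/ and /i/, so it spirantizes to the fricative [f]. /t/ is a stop between vowels /i/ and /u/, so it spirantizes to the fricative [s]. → [dwisazeisuefisu].
/misidoitepeeb/: /d/ is a stop between vowels /i/ and /o/, so it spirantizes to the fricative [z]. /t/ is a stop between vowels /i/ and /e/, so it spirantizes to the fricative [s]. /p/ is a stop between vowels /e/ and /e/, so it spirantizes to the fricative [f]. → [misizoisefeeb].
/fukedaeswiede/: /k/ is a stop between vowels /u/ and /e/, so it spirantizes to the fricative [x]. /d/ is a stop between vowels /e/ and /a/, so it spirantizes to the fricative [z]. /d/ is a stop between vowels /e/ and /e/, so it spirantizes to the fricative [z]. → [fuxezaeswieze].
/brubuzjipuubodoro/: /b/ is a stop between vowels /u/ and /u/, so it spirantizes to the fricative [v]. /p/ is a stop between vowels /i/ and /u/, so it spirantizes to the fricative [f]. /b/ is a stop between vowels /u/ and /o/, so it spirantizes to the fricative [v]. /d/ is a stop between vowels /o/ and /o/, so it spirantizes to the fricative [z]. → [bruvuzjifuuvozoro].

dwisazeisuefisu, misizoisefeeb, fuxezaeswieze, bruvuzjifuuvozoro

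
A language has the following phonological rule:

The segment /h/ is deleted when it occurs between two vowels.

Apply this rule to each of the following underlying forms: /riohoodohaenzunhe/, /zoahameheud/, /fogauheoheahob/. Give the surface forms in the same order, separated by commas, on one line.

riooodoaenzunhe, zoaameeud, fogaueoeaob

/riohoodohaenzunhe/: /h/ occurs between vowels /o/ and /o/, so it deletes. /h/ occurs between vowels /o/ and /a/, so it deletes. → [riooodoaenzunhe].
/zoahameheud/: /h/ occurs between vowels /a/ and /a/, so it deletes. /h/ occurs between vowels /e/ and /e/, so it deletes. → [zoaameeud].
/fogauheoheahob/: /h/ occurs between vowels /u/ and /e/, so it deletes. /h/ occurs between vowels /o/ and /e/, so it deletes. /h/ occurs between vowels /a/ and /o/, so it deletes. → [fogaueoeaob].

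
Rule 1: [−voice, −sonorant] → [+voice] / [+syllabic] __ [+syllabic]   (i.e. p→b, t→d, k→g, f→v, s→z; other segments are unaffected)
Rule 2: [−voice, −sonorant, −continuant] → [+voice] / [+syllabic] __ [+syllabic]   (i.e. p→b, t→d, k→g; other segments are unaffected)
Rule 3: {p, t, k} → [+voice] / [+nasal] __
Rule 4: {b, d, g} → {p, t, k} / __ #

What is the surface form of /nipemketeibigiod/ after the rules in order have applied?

nibemgedeibigiot

Rule 1 (intervocalic voicing): /p/ is a voiceless obstruent between vowels /i/ and /e/, so it voices to [b]. /t/ is a voiceless obstruent between vowels /e/ and /e/, so it voices to [d]. /nipemketeibigiod/ → nibemkedeibigiod.
Rule 2 (intervocalic voicing): no segment meets the environment; /nibemkedeibigiod/ is unchanged.
Rule 3 (post-nasal voicing): /k/ is a voiceless stop immediately after the nasal /m/, so it voices to [g]. /nibemkedeibigiod/ → nibemgedeibigiod.
Rule 4 (final devoicing): /d/ is a voiced stop in word-final position, so it devoices to [t]. /nibemgedeibigiod/ → nibemgedeibigiot.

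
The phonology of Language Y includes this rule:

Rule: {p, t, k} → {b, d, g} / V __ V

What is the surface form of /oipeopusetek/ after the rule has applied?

oibeobusedek

Scanning /oipeopusetek/: /p/ is a voiceless stop between vowels /i/ and /e/, so it voices to [b]; /p/ is a voiceless stop between vowels /o/ and /u/, so it voices to [b]; /t/ is a voiceless stop between vowels /e/ and /e/, so it voices to [d]; /k/ at position 12 is not in the conditioning environment.
Result: [oibeobusedek].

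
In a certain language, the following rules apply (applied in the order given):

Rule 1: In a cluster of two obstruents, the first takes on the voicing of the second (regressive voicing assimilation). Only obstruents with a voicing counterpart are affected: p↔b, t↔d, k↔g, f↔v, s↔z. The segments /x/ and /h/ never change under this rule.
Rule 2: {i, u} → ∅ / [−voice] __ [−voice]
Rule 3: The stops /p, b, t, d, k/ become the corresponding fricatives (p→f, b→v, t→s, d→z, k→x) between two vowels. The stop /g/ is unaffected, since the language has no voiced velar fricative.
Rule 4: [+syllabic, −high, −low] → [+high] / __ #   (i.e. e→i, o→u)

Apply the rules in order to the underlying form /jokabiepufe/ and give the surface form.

joxaviepfi

Rule 1 (regressive voicing assimilation): no segment meets the environment; /jokabiepufe/ is unchanged.
Rule 2 (high vowel syncope): /u/ is a high vowel flanked by voiceless consonants /p/ and /f/, so it deletes. /jokabiepufe/ → jokabiepfe.
Rule 3 (intervocalic spirantization): /k/ is a stop between vowels /o/ and /a/, so it spirantizes to the fricative [x]. /b/ is a stop between vowels /a/ and /i/, so it spirantizes to the fricative [v]. /jokabiepfe/ → joxaviepfe.
Rule 4 (final vowel raising): /e/ is a mid vowel in word-final position, so it raises to [i]. /joxaviepfe/ → joxaviepfi.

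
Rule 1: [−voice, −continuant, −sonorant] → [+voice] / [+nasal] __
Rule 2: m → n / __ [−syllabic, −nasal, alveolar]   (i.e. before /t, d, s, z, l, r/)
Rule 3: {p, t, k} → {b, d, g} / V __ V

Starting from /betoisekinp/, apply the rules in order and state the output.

Rule 1 (post-nasal voicing): /p/ is a voiceless stop immediately after the nasal /n/, so it voices to [b]. /betoisekinp/ → betoisekinb.
Rule 2 (nasal place assimilation): no segment meets the environment; /betoisekinb/ is unchanged.
Rule 3 (intervocalic voicing): /t/ is a voiceless stop between vowels /e/ and /o/, so it voices to [d]. /k/ is a voiceless stop between vowels /e/ and /i/, so it voices to [g]. /betoisekinb/ → bedoiseginb.

bedoiseginb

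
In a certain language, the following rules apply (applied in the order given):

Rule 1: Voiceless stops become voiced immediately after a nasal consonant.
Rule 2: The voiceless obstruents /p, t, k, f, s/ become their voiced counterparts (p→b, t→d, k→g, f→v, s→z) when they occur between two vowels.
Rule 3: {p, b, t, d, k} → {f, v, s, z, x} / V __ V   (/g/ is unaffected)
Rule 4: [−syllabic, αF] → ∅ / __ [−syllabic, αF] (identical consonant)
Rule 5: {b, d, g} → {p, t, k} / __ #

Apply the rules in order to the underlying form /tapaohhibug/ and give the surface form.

Rule 1 (post-nasal voicing): no segment meets the environment; /tapaohhibug/ is unchanged.
Rule 2 (intervocalic voicing): /p/ is a voiceless obstruent between vowels /a/ and /a/, so it voices to [b]. /tapaohhibug/ → tabaohhibug.
Rule 3 (intervocalic spirantization): /b/ is a stop between vowels /a/ and /a/, so it spirantizes to the fricative [v]. /b/ is a stop between vowels /i/ and /u/, so it spirantizes to the fricative [v]. /tabaohhibug/ → tavaohhivug.
Rule 4 (degemination): /hh/ is a geminate; the first /h/ deletes. /tavaohhivug/ → tavaohivug.
Rule 5 (final devoicing): /g/ is a voiced stop in word-final position, so it devoices to [k]. /tavaohivug/ → tavaohivuk.

tavaohivuk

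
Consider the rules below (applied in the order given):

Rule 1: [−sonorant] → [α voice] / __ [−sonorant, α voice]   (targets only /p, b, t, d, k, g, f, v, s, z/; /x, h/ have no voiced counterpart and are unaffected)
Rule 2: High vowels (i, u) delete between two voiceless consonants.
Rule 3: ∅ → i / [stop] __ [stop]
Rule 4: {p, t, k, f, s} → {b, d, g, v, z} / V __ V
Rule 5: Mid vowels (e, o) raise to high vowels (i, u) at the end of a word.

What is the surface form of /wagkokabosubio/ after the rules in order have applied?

Rule 1 (regressive voicing assimilation): /g/ precedes the voiceless obstruent /k/, so it devoices to [k] by assimilation. /wagkokabosubio/ → wakkokabosubio.
Rule 2 (high vowel syncope): no segment meets the environment; /wakkokabosubio/ is unchanged.
Rule 3 (stop-cluster i-epenthesis): /k/ and /k/ form a stop–stop cluster, so [i] is inserted between them. /wakkokabosubio/ → wakikokabosubio.
Rule 4 (intervocalic voicing): /k/ is a voiceless obstruent between vowels /a/ and /i/, so it voices to [g]. /k/ is a voiceless obstruent between vowels /i/ and /o/, so it voices to [g]. /k/ is a voiceless obstruent between vowels /o/ and /a/, so it voices to [g]. /s/ is a voiceless obstruent between vowels /o/ and /u/, so it voices to [z]. /wakikokabosubio/ → wagigogabozubio.
Rule 5 (final vowel raising): /o/ is a mid vowel in word-final position, so it raises to [u]. /wagigogabozubio/ → wagigogabozubiu.

wagigogabozubiu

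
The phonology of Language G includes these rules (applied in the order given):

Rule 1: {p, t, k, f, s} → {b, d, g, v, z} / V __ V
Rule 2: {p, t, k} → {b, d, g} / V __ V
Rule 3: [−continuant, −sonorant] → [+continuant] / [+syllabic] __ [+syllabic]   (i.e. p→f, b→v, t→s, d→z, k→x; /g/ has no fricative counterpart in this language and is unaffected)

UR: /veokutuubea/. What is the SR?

veoguzuuvea

Rule 1 (intervocalic voicing): /k/ is a voiceless obstruent between vowels /o/ and /u/, so it voices to [g]. /t/ is a voiceless obstruent between vowels /u/ and /u/, so it voices to [d]. /veokutuubea/ → veoguduubea.
Rule 2 (intervocalic voicing): no segment meets the environment; /veoguduubea/ is unchanged.
Rule 3 (intervocalic spirantization): /d/ is a stop between vowels /u/ and /u/, so it spirantizes to the fricative [z]. /b/ is a stop between vowels /u/ and /e/, so it spirantizes to the fricative [v]. /veoguduubea/ → veoguzuuvea.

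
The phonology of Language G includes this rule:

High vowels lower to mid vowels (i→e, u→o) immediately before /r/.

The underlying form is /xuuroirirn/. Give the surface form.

xuoroerern

Scanning /xuuroirirn/: /u/ at position 2 is not in the conditioning environment; /u/ is a high vowel immediately before /r/, so it lowers to [o]; /i/ is a high vowel immediately before /r/, so it lowers to [e]; /i/ is a high vowel immediately before /r/, so it lowers to [e].
Result: [xuoroerern].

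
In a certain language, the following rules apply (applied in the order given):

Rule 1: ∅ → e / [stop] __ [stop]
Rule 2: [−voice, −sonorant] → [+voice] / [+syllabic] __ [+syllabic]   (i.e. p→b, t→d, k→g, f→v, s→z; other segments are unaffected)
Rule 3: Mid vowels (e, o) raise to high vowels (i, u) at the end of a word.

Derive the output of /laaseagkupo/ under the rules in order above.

Rule 1 (stop-cluster e-epenthesis): /g/ and /k/ form a stop–stop cluster, so [e] is inserted between them. /laaseagkupo/ → laaseagekupo.
Rule 2 (intervocalic voicing): /s/ is a voiceless obstruent between vowels /a/ and /e/, so it voices to [z]. /k/ is a voiceless obstruent between vowels /e/ and /u/, so it voices to [g]. /p/ is a voiceless obstruent between vowels /u/ and /o/, so it voices to [b]. /laaseagekupo/ → laazeagegubo.
Rule 3 (final vowel raising): /o/ is a mid vowel in word-final position, so it raises to [u]. /laazeagegubo/ → laazeagegubu.

laazeagegubu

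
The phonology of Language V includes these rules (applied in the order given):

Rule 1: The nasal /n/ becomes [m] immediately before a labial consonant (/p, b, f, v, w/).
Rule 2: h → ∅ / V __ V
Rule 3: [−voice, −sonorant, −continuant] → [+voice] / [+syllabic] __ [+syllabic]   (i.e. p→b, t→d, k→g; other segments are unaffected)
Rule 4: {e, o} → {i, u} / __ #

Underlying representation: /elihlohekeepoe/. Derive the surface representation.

elihloegeeboi

Rule 1 (nasal place assimilation): no segment meets the environment; /elihlohekeepoe/ is unchanged.
Rule 2 (intervocalic h-deletion): /h/ occurs between vowels /o/ and /e/, so it deletes. /elihlohekeepoe/ → elihloekeepoe.
Rule 3 (intervocalic voicing): /k/ is a voiceless stop between vowels /e/ and /e/, so it voices to [g]. /p/ is a voiceless stop between vowels /e/ and /o/, so it voices to [b]. /elihloekeepoe/ → elihloegeeboe.
Rule 4 (final vowel raising): /e/ is a mid vowel in word-final position, so it raises to [i]. /elihloegeeboe/ → elihloegeeboi.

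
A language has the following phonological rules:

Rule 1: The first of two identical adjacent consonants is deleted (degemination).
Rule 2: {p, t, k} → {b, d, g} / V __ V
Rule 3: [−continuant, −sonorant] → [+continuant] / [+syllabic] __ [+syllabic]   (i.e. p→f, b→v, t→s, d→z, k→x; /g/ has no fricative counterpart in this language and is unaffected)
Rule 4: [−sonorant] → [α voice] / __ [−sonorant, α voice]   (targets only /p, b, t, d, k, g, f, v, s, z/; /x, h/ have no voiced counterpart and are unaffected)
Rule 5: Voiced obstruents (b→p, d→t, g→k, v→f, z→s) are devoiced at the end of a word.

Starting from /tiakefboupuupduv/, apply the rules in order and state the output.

tiagevbouvuubduf

Rule 1 (degemination): no segment meets the environment; /tiakefboupuupduv/ is unchanged.
Rule 2 (intervocalic voicing): /k/ is a voiceless stop between vowels /a/ and /e/, so it voices to [g]. /p/ is a voiceless stop between vowels /u/ and /u/, so it voices to [b]. /tiakefboupuupduv/ → tiagefboubuupduv.
Rule 3 (intervocalic spirantization): /b/ is a stop between vowels /u/ and /u/, so it spirantizes to the fricative [v]. /tiagefboubuupduv/ → tiagefbouvuupduv.
Rule 4 (regressive voicing assimilation): /f/ precedes the voiced obstruent /b/, so it voices to [v] by assimilation. /p/ precedes the voiced obstruent /d/, so it voices to [b] by assimilation. /tiagefbouvuupduv/ → tiagevbouvuubduv.
Rule 5 (final devoicing): /v/ is a voiced obstruent in word-final position, so it devoices to [f]. /tiagevbouvuubduv/ → tiagevbouvuubduf.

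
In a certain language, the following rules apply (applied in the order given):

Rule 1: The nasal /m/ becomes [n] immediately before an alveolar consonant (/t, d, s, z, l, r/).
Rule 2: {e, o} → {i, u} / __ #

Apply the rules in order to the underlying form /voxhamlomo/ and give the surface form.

voxhanlomu

Rule 1 (nasal place assimilation): /m/ precedes the alveolar consonant /l/, so it assimilates in place to [n]. /voxhamlomo/ → voxhanlomo.
Rule 2 (final vowel raising): /o/ is a mid vowel in word-final position, so it raises to [u]. /voxhanlomo/ → voxhanlomu.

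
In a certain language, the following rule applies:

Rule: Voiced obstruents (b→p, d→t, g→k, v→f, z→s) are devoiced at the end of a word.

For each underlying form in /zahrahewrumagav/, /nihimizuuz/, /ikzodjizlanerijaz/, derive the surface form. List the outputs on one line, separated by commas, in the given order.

zahrahewrumagaf, nihimizuus, ikzodjizlanerijas

/zahrahewrumagav/: /v/ is a voiced obstruent in word-final position, so it devoices to [f]. → [zahrahewrumagaf].
/nihimizuuz/: /z/ is a voiced obstruent in word-final position, so it devoices to [s]. → [nihimizuus].
/ikzodjizlanerijaz/: /z/ is a voiced obstruent in word-final position, so it devoices to [s]. → [ikzodjizlanerijas].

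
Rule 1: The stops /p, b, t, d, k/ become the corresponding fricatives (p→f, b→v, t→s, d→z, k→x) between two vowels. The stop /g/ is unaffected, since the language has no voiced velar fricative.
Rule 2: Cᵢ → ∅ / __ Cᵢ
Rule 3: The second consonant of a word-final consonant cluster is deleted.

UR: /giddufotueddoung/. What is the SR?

gidufosuedoun

Rule 1 (intervocalic spirantization): /t/ is a stop between vowels /o/ and /u/, so it spirantizes to the fricative [s]. /giddufotueddoung/ → giddufosueddoung.
Rule 2 (degemination): /dd/ is a geminate; the first /d/ deletes. /dd/ is a geminate; the first /d/ deletes. /giddufosueddoung/ → gidufosuedoung.
Rule 3 (final cluster simplification): /g/ is the second consonant of a word-final cluster /ng/, so it deletes. /gidufosuedoung/ → gidufosuedoun.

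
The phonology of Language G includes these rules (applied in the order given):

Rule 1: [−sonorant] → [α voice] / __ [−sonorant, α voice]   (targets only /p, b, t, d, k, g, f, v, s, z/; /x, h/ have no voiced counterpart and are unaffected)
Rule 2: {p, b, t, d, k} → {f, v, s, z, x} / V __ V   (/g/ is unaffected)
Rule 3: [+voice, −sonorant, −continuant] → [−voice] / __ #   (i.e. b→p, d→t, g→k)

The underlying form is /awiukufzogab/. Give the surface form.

awiuxuvzogap

Rule 1 (regressive voicing assimilation): /f/ precedes the voiced obstruent /z/, so it voices to [v] by assimilation. /awiukufzogab/ → awiukuvzogab.
Rule 2 (intervocalic spirantization): /k/ is a stop between vowels /u/ and /u/, so it spirantizes to the fricative [x]. /awiukuvzogab/ → awiuxuvzogab.
Rule 3 (final devoicing): /b/ is a voiced stop in word-final position, so it devoices to [p]. /awiuxuvzogab/ → awiuxuvzogap.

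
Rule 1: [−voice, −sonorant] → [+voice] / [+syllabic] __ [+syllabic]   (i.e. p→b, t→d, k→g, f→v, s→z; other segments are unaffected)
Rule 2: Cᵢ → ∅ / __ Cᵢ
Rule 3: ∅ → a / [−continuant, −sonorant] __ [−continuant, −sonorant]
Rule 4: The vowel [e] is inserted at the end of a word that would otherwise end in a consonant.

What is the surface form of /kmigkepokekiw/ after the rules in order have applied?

Rule 1 (intervocalic voicing): /p/ is a voiceless obstruent between vowels /e/ and /o/, so it voices to [b]. /k/ is a voiceless obstruent between vowels /o/ and /e/, so it voices to [g]. /k/ is a voiceless obstruent between vowels /e/ and /i/, so it voices to [g]. /kmigkepokekiw/ → kmigkebogegiw.
Rule 2 (degemination): no segment meets the environment; /kmigkebogegiw/ is unchanged.
Rule 3 (stop-cluster a-epenthesis): /g/ and /k/ form a stop–stop cluster, so [a] is inserted between them. /kmigkebogegiw/ → kmigakebogegiw.
Rule 4 (final e-epenthesis): the form ends in the consonant /w/, so [e] is inserted word-finally. /kmigakebogegiw/ → kmigakebogegiwe.

kmigakebogegiwe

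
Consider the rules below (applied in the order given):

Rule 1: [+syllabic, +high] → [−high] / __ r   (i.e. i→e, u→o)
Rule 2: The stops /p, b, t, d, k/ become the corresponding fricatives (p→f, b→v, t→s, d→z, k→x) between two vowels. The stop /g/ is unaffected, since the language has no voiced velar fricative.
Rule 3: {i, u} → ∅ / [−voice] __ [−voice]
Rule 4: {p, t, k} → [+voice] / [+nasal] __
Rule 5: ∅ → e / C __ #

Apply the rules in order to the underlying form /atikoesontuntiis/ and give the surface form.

Rule 1 (pre-rhotic lowering): no segment meets the environment; /atikoesontuntiis/ is unchanged.
Rule 2 (intervocalic spirantization): /t/ is a stop between vowels /a/ and /i/, so it spirantizes to the fricative [s]. /k/ is a stop between vowels /i/ and /o/, so it spirantizes to the fricative [x]. /atikoesontuntiis/ → asixoesontuntiis.
Rule 3 (high vowel syncope): /i/ is a high vowel flanked by voiceless consonants /s/ and /x/, so it deletes. /asixoesontuntiis/ → asxoesontuntiis.
Rule 4 (post-nasal voicing): /t/ is a voiceless stop immediately after the nasal /n/, so it voices to [d]. /t/ is a voiceless stop immediately after the nasal /n/, so it voices to [d]. /asxoesontuntiis/ → asxoesondundiis.
Rule 5 (final e-epenthesis): the form ends in the consonant /s/, so [e] is inserted word-finally. /asxoesondundiis/ → asxoesondundiise.

asxoesondundiise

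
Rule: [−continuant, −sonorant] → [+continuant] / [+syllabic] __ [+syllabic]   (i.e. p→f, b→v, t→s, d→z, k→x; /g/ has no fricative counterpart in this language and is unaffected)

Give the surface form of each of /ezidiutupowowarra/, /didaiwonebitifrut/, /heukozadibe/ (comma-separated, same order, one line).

/ezidiutupowowarra/: /d/ is a stop between vowels /i/ and /i/, so it spirantizes to the fricative [z]. /t/ is a stop between vowels /u/ and /u/, so it spirantizes to the fricative [s]. /p/ is a stop between vowels /u/ and /o/, so it spirantizes to the fricative [f]. → [eziziusufowowarra].
/didaiwonebitifrut/: /d/ is a stop between vowels /i/ and /a/, so it spirantizes to the fricative [z]. /b/ is a stop between vowels /e/ and /i/, so it spirantizes to the fricative [v]. /t/ is a stop between vowels /i/ and /i/, so it spirantizes to the fricative [s]. → [dizaiwonevisifrut].
/heukozadibe/: /k/ is a stop between vowels /u/ and /o/, so it spirantizes to the fricative [x]. /d/ is a stop between vowels /a/ and /i/, so it spirantizes to the fricative [z]. /b/ is a stop between vowels /i/ and /e/, so it spirantizes to the fricative [v]. → [heuxozazive].

eziziusufowowarra, dizaiwonevisifrut, heuxozazive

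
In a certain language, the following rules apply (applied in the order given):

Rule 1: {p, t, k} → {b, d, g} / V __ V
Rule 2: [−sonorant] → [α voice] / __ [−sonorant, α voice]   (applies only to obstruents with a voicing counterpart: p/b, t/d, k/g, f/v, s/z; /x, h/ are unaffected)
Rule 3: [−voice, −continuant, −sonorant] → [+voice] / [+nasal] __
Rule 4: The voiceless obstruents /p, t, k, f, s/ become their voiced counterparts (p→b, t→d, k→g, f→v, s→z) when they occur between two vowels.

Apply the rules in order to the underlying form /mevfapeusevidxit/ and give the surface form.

meffabeuzevitxit

Rule 1 (intervocalic voicing): /p/ is a voiceless stop between vowels /a/ and /e/, so it voices to [b]. /mevfapeusevidxit/ → mevfabeusevidxit.
Rule 2 (regressive voicing assimilation): /v/ precedes the voiceless obstruent /f/, so it devoices to [f] by assimilation. /d/ precedes the voiceless obstruent /x/, so it devoices to [t] by assimilation. /mevfabeusevidxit/ → meffabeusevitxit.
Rule 3 (post-nasal voicing): no segment meets the environment; /meffabeusevitxit/ is unchanged.
Rule 4 (intervocalic voicing): /s/ is a voiceless obstruent between vowels /u/ and /e/, so it voices to [z]. /meffabeusevitxit/ → meffabeuzevitxit.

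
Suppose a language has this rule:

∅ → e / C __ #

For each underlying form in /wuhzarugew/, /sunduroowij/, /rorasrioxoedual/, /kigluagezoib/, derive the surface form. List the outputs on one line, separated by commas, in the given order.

/wuhzarugew/: the form ends in the consonant /w/, so [e] is inserted word-finally. → [wuhzarugewe].
/sunduroowij/: the form ends in the consonant /j/, so [e] is inserted word-finally. → [sunduroowije].
/rorasrioxoedual/: the form ends in the consonant /l/, so [e] is inserted word-finally. → [rorasrioxoeduale].
/kigluagezoib/: the form ends in the consonant /b/, so [e] is inserted word-finally. → [kigluagezoibe].

wuhzarugewe, sunduroowije, rorasrioxoeduale, kigluagezoibe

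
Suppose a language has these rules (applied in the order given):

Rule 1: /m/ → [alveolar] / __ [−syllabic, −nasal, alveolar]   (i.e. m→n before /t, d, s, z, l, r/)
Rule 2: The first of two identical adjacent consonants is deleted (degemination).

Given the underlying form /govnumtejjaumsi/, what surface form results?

Rule 1 (nasal place assimilation): /m/ precedes the alveolar consonant /t/, so it assimilates in place to [n]. /m/ precedes the alveolar consonant /s/, so it assimilates in place to [n]. /govnumtejjaumsi/ → govnuntejjaunsi.
Rule 2 (degemination): /jj/ is a geminate; the first /j/ deletes. /govnuntejjaunsi/ → govnuntejaunsi.

govnuntejaunsi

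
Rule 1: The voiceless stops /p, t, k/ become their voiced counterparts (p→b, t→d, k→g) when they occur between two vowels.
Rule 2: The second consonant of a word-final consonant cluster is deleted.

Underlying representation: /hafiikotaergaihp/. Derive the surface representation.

Rule 1 (intervocalic voicing): /k/ is a voiceless stop between vowels /i/ and /o/, so it voices to [g]. /t/ is a voiceless stop between vowels /o/ and /a/, so it voices to [d]. /hafiikotaergaihp/ → hafiigodaergaihp.
Rule 2 (final cluster simplification): /p/ is the second consonant of a word-final cluster /hp/, so it deletes. /hafiigodaergaihp/ → hafiigodaergaih.

hafiigodaergaih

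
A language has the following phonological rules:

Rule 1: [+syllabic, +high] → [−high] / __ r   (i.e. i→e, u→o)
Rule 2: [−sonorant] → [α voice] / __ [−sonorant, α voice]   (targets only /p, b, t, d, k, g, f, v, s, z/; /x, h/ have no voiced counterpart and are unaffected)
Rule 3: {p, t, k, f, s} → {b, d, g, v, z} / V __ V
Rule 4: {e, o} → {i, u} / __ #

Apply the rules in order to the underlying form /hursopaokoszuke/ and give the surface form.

horsobaogozzugi

Rule 1 (pre-rhotic lowering): /u/ is a high vowel immediately before /r/, so it lowers to [o]. /hursopaokoszuke/ → horsopaokoszuke.
Rule 2 (regressive voicing assimilation): /s/ precedes the voiced obstruent /z/, so it voices to [z] by assimilation. /horsopaokoszuke/ → horsopaokozzuke.
Rule 3 (intervocalic voicing): /p/ is a voiceless obstruent between vowels /o/ and /a/, so it voices to [b]. /k/ is a voiceless obstruent between vowels /o/ and /o/, so it voices to [g]. /k/ is a voiceless obstruent between vowels /u/ and /e/, so it voices to [g]. /horsopaokozzuke/ → horsobaogozzuge.
Rule 4 (final vowel raising): /e/ is a mid vowel in word-final position, so it raises to [i]. /horsobaogozzuge/ → horsobaogozzugi.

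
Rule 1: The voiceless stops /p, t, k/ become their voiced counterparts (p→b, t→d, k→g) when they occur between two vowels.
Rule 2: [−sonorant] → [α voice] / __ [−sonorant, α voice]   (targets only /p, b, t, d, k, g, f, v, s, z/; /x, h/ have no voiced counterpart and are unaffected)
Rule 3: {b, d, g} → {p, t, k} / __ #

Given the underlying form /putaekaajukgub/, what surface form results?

pudaegaajuggup

Rule 1 (intervocalic voicing): /t/ is a voiceless stop between vowels /u/ and /a/, so it voices to [d]. /k/ is a voiceless stop between vowels /e/ and /a/, so it voices to [g]. /putaekaajukgub/ → pudaegaajukgub.
Rule 2 (regressive voicing assimilation): /k/ precedes the voiced obstruent /g/, so it voices to [g] by assimilation. /pudaegaajukgub/ → pudaegaajuggub.
Rule 3 (final devoicing): /b/ is a voiced stop in word-final position, so it devoices to [p]. /pudaegaajuggub/ → pudaegaajuggup.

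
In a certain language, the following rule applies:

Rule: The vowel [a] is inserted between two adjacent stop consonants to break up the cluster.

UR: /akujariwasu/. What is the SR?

akujariwasu

No segment of /akujariwasu/ meets the structural description of the rule, so the form surfaces unchanged.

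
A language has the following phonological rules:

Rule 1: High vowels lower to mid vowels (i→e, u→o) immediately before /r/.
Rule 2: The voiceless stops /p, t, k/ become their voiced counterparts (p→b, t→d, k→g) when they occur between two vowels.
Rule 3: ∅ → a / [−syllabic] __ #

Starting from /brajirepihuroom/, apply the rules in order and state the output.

Rule 1 (pre-rhotic lowering): /i/ is a high vowel immediately before /r/, so it lowers to [e]. /u/ is a high vowel immediately before /r/, so it lowers to [o]. /brajirepihuroom/ → brajerepihoroom.
Rule 2 (intervocalic voicing): /p/ is a voiceless stop between vowels /e/ and /i/, so it voices to [b]. /brajerepihoroom/ → brajerebihoroom.
Rule 3 (final a-epenthesis): the form ends in the consonant /m/, so [a] is inserted word-finally. /brajerebihoroom/ → brajerebihorooma.

brajerebihorooma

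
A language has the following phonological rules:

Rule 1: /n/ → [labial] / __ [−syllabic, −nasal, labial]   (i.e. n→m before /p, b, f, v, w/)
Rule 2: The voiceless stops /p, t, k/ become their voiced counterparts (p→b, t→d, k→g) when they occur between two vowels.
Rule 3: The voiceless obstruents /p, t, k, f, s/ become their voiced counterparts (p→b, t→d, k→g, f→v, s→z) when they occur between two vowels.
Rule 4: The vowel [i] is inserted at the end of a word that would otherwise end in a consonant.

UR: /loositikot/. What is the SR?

loozidigoti

Rule 1 (nasal place assimilation): no segment meets the environment; /loositikot/ is unchanged.
Rule 2 (intervocalic voicing): /t/ is a voiceless stop between vowels /i/ and /i/, so it voices to [d]. /k/ is a voiceless stop between vowels /i/ and /o/, so it voices to [g]. /loositikot/ → loosidigot.
Rule 3 (intervocalic voicing): /s/ is a voiceless obstruent between vowels /o/ and /i/, so it voices to [z]. /loosidigot/ → loozidigot.
Rule 4 (final i-epenthesis): the form ends in the consonant /t/, so [i] is inserted word-finally. /loozidigot/ → loozidigoti.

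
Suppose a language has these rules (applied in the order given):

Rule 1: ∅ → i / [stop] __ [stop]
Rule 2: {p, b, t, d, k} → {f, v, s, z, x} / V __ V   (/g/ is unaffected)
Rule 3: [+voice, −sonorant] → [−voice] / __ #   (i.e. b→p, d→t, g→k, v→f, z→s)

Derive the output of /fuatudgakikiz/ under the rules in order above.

Rule 1 (stop-cluster i-epenthesis): /d/ and /g/ form a stop–stop cluster, so [i] is inserted between them. /fuatudgakikiz/ → fuatudigakikiz.
Rule 2 (intervocalic spirantization): /t/ is a stop between vowels /a/ and /u/, so it spirantizes to the fricative [s]. /d/ is a stop between vowels /u/ and /i/, so it spirantizes to the fricative [z]. /k/ is a stop between vowels /a/ and /i/, so it spirantizes to the fricative [x]. /k/ is a stop between vowels /i/ and /i/, so it spirantizes to the fricative [x]. /fuatudigakikiz/ → fuasuzigaxixiz.
Rule 3 (final devoicing): /z/ is a voiced obstruent in word-final position, so it devoices to [s]. /fuasuzigaxixiz/ → fuasuzigaxixis.

fuasuzigaxixis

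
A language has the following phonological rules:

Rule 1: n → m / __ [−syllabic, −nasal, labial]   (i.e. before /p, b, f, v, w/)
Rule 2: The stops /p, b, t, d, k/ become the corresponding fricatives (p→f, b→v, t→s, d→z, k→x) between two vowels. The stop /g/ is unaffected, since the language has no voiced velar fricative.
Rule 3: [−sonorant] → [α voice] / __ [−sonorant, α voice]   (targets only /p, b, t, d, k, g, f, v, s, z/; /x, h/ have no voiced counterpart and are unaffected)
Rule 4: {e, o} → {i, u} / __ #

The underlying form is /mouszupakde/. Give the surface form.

mouzzufagdi

Rule 1 (nasal place assimilation): no segment meets the environment; /mouszupakde/ is unchanged.
Rule 2 (intervocalic spirantization): /p/ is a stop between vowels /u/ and /a/, so it spirantizes to the fricative [f]. /mouszupakde/ → mouszufakde.
Rule 3 (regressive voicing assimilation): /s/ precedes the voiced obstruent /z/, so it voices to [z] by assimilation. /k/ precedes the voiced obstruent /d/, so it voices to [g] by assimilation. /mouszufakde/ → mouzzufagde.
Rule 4 (final vowel raising): /e/ is a mid vowel in word-final position, so it raises to [i]. /mouzzufagde/ → mouzzufagdi.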